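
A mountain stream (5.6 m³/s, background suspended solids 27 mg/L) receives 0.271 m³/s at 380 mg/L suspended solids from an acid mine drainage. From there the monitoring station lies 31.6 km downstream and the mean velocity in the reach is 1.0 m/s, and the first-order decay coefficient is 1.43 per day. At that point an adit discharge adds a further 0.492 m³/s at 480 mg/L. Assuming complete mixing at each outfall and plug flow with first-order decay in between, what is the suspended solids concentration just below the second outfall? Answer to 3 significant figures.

After mixing, C = (5.600·27.00 + 0.2710·380.0) / 5.871 = 254.2/5.871 = 43.29 mg/L; combined flow 5.871 m³/s.
Travel time t = 31.6·1000 / 1.0 = 31600 s = 8.778 h.
After decay, C = 43.29 × e^(−kt) = 43.29 × 0.5927 = 25.66 mg/L.
At the second outfall, C = (5.871·25.66 + 0.4920·480.0) / (5.871 + 0.4920) = 60.79 mg/L.

60.8 mg/L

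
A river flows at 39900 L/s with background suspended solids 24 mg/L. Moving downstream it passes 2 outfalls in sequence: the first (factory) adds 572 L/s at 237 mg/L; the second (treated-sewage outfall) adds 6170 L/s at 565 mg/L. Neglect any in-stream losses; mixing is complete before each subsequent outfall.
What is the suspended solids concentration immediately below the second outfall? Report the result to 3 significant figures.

Below outfall 1: Q → 40470 L/s, C = (39900·24.00 + 572.0·237.0)/40470 = 27.01 mg/L.
Below outfall 2: Q → 46640 L/s, C = (40470·27.01 + 6170·565.0)/46640 = 98.18 mg/L.

98.2 mg/L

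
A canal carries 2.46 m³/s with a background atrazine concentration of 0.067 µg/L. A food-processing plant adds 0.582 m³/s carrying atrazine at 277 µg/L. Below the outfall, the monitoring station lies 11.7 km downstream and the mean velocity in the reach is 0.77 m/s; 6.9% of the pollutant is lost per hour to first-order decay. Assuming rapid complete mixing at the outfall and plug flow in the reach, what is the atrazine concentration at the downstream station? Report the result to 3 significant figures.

Mixed concentration C = ΣQC/ΣQ = (2.460·0.06700 + 0.5820·277.0) / 3.042 = 161.4/3.042 = 53.05 µg/L.
Travel time t = 11.7·1000 / 0.77 = 15190 s = 4.221 h.
6.9%/h lost → k = −ln(1 − 0.069) = 0.07150 h⁻¹.
Applying C = C₀e^(−kt): 53.05 × 0.7395 = 39.23 µg/L.

39.2 µg/L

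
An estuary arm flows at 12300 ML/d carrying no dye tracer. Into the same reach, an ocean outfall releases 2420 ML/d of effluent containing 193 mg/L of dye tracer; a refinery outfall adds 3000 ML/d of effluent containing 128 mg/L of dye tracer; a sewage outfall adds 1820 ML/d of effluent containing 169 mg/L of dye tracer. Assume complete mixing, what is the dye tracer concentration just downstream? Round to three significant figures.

59.3 mg/L

Conservation of mass: C = (12300·0 + 2420·193.0 + 3000·128.0 + 1820·169.0) / 19540 = 1159000/19540 = 59.30 mg/L.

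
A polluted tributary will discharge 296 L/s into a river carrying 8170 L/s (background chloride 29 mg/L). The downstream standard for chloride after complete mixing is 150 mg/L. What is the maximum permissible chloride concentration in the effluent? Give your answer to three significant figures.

3490 mg/L

At the limit, (Qr·Cr + Qe·Cₑ)/(Qr + Qe) = 150:
Cₑ = (8466·150 − 8170·29.00) / 296.0 = 3490 mg/L.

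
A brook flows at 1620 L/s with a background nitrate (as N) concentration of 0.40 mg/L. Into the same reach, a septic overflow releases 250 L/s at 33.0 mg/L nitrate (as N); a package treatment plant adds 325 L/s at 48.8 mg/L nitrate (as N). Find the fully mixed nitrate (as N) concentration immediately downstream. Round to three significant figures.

Flow-weighted average: C = (1620·0.4000 + 250.0·33.00 + 325.0·48.80) / 2195 = 24760/2195 = 11.28 mg/L.

11.3 mg/L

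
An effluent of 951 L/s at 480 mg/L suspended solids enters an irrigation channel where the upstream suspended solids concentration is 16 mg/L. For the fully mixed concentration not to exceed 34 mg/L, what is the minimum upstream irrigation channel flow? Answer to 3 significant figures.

Set C_mix = 34: (Q·16.00 + 951.0·480.0) / (Q + 951.0) = 34
→ Q = 951.0·(480.0 − 34)/(34 − 16.00) = 23560 L/s.

23600 L/s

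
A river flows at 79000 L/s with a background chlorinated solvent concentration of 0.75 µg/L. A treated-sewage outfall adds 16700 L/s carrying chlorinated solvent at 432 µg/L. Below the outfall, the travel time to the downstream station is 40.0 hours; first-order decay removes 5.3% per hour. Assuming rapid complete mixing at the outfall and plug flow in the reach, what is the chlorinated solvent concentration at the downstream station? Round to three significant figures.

8.61 µg/L

Mass balance: C = (79000·0.7500 + 16700·432.0) / 95700 = 7274000/95700 = 76.00 µg/L.
5.3%/h lost → k = −ln(1 − 0.053) = 0.05446 h⁻¹.
After decay, C = 76.00 × e^(−kt) = 76.00 × 0.1132 = 8.607 µg/L.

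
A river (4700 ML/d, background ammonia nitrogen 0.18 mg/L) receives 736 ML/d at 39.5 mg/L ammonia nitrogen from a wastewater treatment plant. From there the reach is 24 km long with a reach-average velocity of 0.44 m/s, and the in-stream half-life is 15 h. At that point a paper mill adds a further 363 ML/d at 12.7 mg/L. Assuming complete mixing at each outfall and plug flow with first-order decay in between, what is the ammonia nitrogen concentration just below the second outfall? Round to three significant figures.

3.36 mg/L

Conservation of mass: C = (4700·0.1800 + 736.0·39.50) / 5436 = 29920/5436 = 5.504 mg/L; combined flow 5436 ML/d.
Travel time t = 24·1000 / 0.44 = 54550 s = 15.15 h.
Half-life 15 h → k = ln 2 / 15 = 0.04621 h⁻¹ = 1.109 d⁻¹.
Applying C = C₀e^(−kt): 5.504 × 0.4965 = 2.733 mg/L.
Second outfall: C = (5436·2.733 + 363.0·12.70)/5799 = 3.357 mg/L.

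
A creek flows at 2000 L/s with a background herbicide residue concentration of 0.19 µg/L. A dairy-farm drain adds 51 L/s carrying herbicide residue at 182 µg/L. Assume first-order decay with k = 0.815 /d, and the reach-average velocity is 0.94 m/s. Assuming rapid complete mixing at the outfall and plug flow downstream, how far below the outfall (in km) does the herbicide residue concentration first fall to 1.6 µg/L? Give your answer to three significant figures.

Mass balance: C = (2000·0.1900 + 51.00·182.0) / 2051 = 9662/2051 = 4.711 µg/L.
Set 4.711·exp(−k·t) = 1.6 → t = ln(4.711/1.6)/k = 114500 s = 31.80 h.
Distance = v·t = 0.94·114500 = 107600 m = 107.6 km.

108 km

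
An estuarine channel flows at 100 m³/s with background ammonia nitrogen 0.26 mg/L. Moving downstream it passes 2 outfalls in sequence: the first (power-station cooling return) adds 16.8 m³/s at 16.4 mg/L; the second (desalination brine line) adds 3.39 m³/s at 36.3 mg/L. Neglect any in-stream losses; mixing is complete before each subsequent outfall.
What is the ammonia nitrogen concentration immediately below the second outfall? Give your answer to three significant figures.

3.53 mg/L

Outfall 1: combined Q = 116.8 m³/s; C = (100.0·0.2600 + 16.80·16.40)/116.8 = 2.582 mg/L.
Outfall 2: combined Q = 120.2 m³/s; C = (116.8·2.582 + 3.390·36.30)/120.2 = 3.533 mg/L.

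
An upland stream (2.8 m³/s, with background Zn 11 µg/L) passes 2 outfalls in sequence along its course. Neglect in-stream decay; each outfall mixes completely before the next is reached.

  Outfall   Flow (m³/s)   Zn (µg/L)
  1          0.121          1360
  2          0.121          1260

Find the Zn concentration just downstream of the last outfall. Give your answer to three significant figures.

Outfall 1: combined Q = 2.921 m³/s; C = (2.800·11.00 + 0.1210·1360)/2.921 = 66.88 µg/L.
Outfall 2: combined Q = 3.042 m³/s; C = (2.921·66.88 + 0.1210·1260)/3.042 = 114.3 µg/L.

114 µg/L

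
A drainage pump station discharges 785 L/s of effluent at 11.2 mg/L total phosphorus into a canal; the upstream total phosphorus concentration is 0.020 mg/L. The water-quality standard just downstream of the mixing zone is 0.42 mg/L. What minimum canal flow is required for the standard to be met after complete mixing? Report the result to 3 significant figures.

Set C_mix = 0.42: (Q·0.02000 + 785.0·11.20) / (Q + 785.0) = 0.42
→ Q = 785.0·(11.20 − 0.42)/(0.42 − 0.02000) = 21160 L/s.

21200 L/s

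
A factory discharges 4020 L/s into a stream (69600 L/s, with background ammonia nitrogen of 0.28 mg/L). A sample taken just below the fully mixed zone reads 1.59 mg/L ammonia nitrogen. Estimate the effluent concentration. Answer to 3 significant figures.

Mass balance: 69600·0.2800 + 4020·Cₑ = 73620·1.590
→ Cₑ = (73620·1.590 − 69600·0.2800) / 4020 = 24.27 mg/L.

24.3 mg/L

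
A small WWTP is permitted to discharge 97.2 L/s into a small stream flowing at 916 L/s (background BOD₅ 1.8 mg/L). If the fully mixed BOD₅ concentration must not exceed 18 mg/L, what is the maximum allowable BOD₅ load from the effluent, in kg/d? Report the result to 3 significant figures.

Mass balance at the limit: 916.0·1.800 + 97.20·Cₑ = 1013·18 → Cₑ = 170.7 mg/L.
97.20 L/s = 0.09720 m³/s. Load = 0.09720 m³/s × 170.7 g/m³ × 86 400 s/d = 1433 kg/d.

1430 kg/d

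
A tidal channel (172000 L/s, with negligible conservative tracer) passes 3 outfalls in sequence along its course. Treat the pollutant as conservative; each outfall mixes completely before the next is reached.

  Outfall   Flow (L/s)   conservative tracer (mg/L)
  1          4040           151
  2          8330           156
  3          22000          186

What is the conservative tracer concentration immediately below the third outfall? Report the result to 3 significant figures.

29.1 mg/L

Below outfall 1: Q → 176000 L/s, C = (172000·0 + 4040·151.0)/176000 = 3.465 mg/L.
Below outfall 2: Q → 184400 L/s, C = (176000·3.465 + 8330·156.0)/184400 = 10.36 mg/L.
Below outfall 3: Q → 206400 L/s, C = (184400·10.36 + 22000·186.0)/206400 = 29.08 mg/L.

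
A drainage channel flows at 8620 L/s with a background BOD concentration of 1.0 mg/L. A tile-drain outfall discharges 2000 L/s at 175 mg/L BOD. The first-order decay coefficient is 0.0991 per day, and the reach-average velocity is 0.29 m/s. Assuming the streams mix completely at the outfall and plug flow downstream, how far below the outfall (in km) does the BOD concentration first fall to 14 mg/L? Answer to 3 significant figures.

223 km

Flow-weighted average: C = (8620·1.000 + 2000·175.0) / 10620 = 358600/10620 = 33.77 mg/L.
Set 33.77·exp(−k·t) = 14 → t = ln(33.77/14)/k = 767600 s = 213.2 h.
Distance = v·t = 0.29·767600 = 222600 m = 222.6 km.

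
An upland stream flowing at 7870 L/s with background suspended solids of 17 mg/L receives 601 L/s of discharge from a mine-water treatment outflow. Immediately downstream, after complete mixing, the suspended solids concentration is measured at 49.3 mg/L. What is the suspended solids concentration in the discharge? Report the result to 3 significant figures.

Mass balance: 7870·17.00 + 601.0·Cₑ = 8471·49.30
→ Cₑ = (8471·49.30 − 7870·17.00) / 601.0 = 472.3 mg/L.

472 mg/L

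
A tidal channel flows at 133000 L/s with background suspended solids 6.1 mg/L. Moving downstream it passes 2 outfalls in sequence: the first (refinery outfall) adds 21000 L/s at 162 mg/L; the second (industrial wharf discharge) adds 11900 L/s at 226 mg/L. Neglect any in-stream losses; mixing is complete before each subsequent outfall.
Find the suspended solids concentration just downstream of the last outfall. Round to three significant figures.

41.6 mg/L

Below outfall 1: Q → 154000 L/s, C = (133000·6.100 + 21000·162.0)/154000 = 27.36 mg/L.
Below outfall 2: Q → 165900 L/s, C = (154000·27.36 + 11900·226.0)/165900 = 41.61 mg/L.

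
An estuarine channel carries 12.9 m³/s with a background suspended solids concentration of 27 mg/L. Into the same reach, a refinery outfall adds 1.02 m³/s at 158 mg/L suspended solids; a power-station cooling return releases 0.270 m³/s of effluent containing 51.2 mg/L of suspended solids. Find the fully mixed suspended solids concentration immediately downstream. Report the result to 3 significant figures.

Mass balance: C = (12.90·27.00 + 1.020·158.0 + 0.2700·51.20) / 14.19 = 523.3/14.19 = 36.88 mg/L.

36.9 mg/L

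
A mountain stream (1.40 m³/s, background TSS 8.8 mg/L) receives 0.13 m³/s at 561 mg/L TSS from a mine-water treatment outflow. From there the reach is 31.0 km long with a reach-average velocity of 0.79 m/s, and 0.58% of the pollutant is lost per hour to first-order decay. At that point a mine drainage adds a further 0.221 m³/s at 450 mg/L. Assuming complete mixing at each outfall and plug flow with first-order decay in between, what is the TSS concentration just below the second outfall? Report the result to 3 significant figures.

Mass balance: C = (1.400·8.800 + 0.1300·561.0) / 1.530 = 85.25/1.530 = 55.72 mg/L; combined flow 1.530 m³/s.
Travel time t = 31.0·1000 / 0.79 = 39240 s = 10.90 h.
0.58%/h lost → k = −ln(1 − 0.0058) = 0.005817 h⁻¹.
Applying C = C₀e^(−kt): 55.72 × 0.9386 = 52.30 mg/L.
Second outfall: C = (1.530·52.30 + 0.2210·450.0)/1.751 = 102.5 mg/L.

102 mg/L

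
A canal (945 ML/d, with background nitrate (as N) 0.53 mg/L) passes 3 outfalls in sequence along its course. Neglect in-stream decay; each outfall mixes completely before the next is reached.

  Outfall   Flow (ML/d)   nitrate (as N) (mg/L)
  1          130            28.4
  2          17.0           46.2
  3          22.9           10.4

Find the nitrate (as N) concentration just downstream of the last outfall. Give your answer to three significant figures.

After outfall 1: Q = 945.0 + 130.0 = 1075 ML/d; C = (945.0·0.5300 + 130.0·28.40)/1075 = 3.900 mg/L.
After outfall 2: Q = 1075 + 17.00 = 1092 ML/d; C = (1075·3.900 + 17.00·46.20)/1092 = 4.559 mg/L.
After outfall 3: Q = 1092 + 22.90 = 1115 ML/d; C = (1092·4.559 + 22.90·10.40)/1115 = 4.679 mg/L.

4.68 mg/L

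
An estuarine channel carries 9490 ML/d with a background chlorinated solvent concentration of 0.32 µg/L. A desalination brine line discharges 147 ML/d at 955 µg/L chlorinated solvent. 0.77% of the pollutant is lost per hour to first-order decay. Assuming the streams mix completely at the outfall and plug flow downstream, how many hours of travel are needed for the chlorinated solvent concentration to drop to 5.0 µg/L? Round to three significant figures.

141 h

Conservation of mass: C = (9490·0.3200 + 147.0·955.0) / 9637 = 143400/9637 = 14.88 µg/L.
0.77%/h lost → k = −ln(1 − 0.0077) = 0.007730 h⁻¹.
14.88·exp(−k·t) = 5.0 → t = ln(14.88/5.0)/k = 508000 s = 141.1 h.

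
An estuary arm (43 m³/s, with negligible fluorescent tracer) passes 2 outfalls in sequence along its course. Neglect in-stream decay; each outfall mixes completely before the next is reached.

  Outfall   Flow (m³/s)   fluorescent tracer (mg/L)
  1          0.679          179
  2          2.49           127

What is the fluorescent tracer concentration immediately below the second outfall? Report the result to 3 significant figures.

Below outfall 1: Q → 43.68 m³/s, C = (43.00·0 + 0.6790·179.0)/43.68 = 2.783 mg/L.
Below outfall 2: Q → 46.17 m³/s, C = (43.68·2.783 + 2.490·127.0)/46.17 = 9.482 mg/L.

9.48 mg/L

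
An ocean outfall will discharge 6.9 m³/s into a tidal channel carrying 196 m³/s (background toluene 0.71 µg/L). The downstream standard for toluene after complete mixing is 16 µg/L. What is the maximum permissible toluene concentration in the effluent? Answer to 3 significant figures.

450 µg/L

At the limit, (Qr·Cr + Qe·Cₑ)/(Qr + Qe) = 16:
Cₑ = (202.9·16 − 196.0·0.7100) / 6.900 = 450.3 µg/L.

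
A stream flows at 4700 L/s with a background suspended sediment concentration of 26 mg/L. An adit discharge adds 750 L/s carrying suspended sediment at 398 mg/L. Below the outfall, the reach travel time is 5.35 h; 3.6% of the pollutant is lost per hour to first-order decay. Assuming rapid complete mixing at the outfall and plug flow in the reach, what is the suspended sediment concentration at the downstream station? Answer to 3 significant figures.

Mixed concentration C = ΣQC/ΣQ = (4700·26.00 + 750.0·398.0) / 5450 = 420700/5450 = 77.19 mg/L.
3.6%/h lost → k = −ln(1 − 0.036) = 0.03666 h⁻¹.
Applying C = C₀e^(−kt): 77.19 × 0.8219 = 63.44 mg/L.

63.4 mg/L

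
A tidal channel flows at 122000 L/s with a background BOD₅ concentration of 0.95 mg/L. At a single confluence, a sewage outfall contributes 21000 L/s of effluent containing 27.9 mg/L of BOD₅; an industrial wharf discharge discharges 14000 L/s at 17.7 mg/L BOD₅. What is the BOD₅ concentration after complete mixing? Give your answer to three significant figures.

Mixed concentration C = ΣQC/ΣQ = (122000·0.9500 + 21000·27.90 + 14000·17.70) / 157000 = 949600/157000 = 6.048 mg/L.

6.05 mg/L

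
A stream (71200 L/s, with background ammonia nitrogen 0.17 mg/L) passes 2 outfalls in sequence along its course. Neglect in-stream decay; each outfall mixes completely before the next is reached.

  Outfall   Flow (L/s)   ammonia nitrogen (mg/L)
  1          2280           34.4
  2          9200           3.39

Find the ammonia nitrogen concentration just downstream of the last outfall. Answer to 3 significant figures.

Below outfall 1: Q → 73480 L/s, C = (71200·0.1700 + 2280·34.40)/73480 = 1.232 mg/L.
Below outfall 2: Q → 82680 L/s, C = (73480·1.232 + 9200·3.390)/82680 = 1.472 mg/L.

1.47 mg/L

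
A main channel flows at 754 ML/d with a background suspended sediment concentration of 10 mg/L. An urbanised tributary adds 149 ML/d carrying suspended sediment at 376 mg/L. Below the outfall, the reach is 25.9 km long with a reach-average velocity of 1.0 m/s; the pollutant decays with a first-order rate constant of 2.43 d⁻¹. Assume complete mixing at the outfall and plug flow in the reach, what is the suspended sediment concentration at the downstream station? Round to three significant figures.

After mixing, C = (754.0·10.00 + 149.0·376.0) / 903.0 = 63560/903.0 = 70.39 mg/L.
Travel time t = 25.9·1000 / 1.0 = 25900 s = 7.194 h.
After decay, C = 70.39 × e^(−kt) = 70.39 × 0.4827 = 33.98 mg/L.

34.0 mg/L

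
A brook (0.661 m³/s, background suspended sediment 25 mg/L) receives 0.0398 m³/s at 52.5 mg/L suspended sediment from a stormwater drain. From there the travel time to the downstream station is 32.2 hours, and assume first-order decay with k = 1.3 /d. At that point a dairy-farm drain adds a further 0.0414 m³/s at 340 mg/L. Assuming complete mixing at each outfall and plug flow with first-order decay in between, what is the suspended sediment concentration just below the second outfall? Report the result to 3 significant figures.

23.3 mg/L

Flow-weighted average: C = (0.6610·25.00 + 0.03980·52.50) / 0.7008 = 18.61/0.7008 = 26.56 mg/L; combined flow 0.7008 m³/s.
Applying C = C₀e^(−kt): 26.56 × 0.1748 = 4.643 mg/L.
At the second outfall, C = (0.7008·4.643 + 0.04140·340.0) / (0.7008 + 0.04140) = 23.35 mg/L.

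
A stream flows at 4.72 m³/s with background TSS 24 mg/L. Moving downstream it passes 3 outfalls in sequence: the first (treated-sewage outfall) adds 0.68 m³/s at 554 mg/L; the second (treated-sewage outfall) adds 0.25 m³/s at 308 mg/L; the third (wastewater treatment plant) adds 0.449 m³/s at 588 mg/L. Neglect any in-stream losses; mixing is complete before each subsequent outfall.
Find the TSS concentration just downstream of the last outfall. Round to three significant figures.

Below outfall 1: Q → 5.400 m³/s, C = (4.720·24.00 + 0.6800·554.0)/5.400 = 90.74 mg/L.
Below outfall 2: Q → 5.650 m³/s, C = (5.400·90.74 + 0.2500·308.0)/5.650 = 100.4 mg/L.
Below outfall 3: Q → 6.099 m³/s, C = (5.650·100.4 + 0.4490·588.0)/6.099 = 136.3 mg/L.

136 mg/L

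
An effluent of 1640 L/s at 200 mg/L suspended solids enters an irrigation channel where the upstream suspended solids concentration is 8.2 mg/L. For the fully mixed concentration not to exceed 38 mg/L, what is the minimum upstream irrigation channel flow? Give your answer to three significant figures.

8920 L/s

Set C_mix = 38: (Q·8.200 + 1640·200.0) / (Q + 1640) = 38
→ Q = 1640·(200.0 − 38)/(38 − 8.200) = 8915 L/s.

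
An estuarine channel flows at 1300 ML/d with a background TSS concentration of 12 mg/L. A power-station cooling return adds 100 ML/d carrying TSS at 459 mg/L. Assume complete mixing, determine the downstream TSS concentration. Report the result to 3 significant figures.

43.9 mg/L

After mixing, C = (1300·12.00 + 100.0·459.0) / 1400 = 61500/1400 = 43.93 mg/L.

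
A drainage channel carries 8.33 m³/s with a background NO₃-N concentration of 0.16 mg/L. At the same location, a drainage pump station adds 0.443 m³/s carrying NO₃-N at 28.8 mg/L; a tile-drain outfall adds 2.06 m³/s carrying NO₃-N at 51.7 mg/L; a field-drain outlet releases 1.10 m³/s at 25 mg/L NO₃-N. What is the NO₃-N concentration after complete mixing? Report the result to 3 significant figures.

12.4 mg/L

After mixing, C = (8.330·0.1600 + 0.4430·28.80 + 2.060·51.70 + 1.100·25.00) / 11.93 = 148.1/11.93 = 12.41 mg/L.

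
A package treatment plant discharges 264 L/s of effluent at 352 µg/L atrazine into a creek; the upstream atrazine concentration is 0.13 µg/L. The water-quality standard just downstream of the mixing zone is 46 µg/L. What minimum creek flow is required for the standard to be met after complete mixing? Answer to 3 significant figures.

Set C_mix = 46: (Q·0.1300 + 264.0·352.0) / (Q + 264.0) = 46
→ Q = 264.0·(352.0 − 46)/(46 − 0.1300) = 1761 L/s.

1760 L/s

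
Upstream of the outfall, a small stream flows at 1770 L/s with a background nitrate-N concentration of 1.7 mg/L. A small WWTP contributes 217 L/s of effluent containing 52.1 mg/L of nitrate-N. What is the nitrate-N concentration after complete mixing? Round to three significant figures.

7.20 mg/L

Conservation of mass: C = (1770·1.700 + 217.0·52.10) / 1987 = 14310/1987 = 7.204 mg/L.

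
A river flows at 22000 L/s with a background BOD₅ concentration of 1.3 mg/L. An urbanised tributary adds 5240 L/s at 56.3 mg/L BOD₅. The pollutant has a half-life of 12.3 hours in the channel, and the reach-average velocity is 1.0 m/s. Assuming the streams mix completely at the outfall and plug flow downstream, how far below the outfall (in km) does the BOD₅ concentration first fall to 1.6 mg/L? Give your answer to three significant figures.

128 km

Conservation of mass: C = (22000·1.300 + 5240·56.30) / 27240 = 323600/27240 = 11.88 mg/L.
Half-life 12.3 h → k = ln 2 / 12.3 = 0.05635 h⁻¹ = 1.352 d⁻¹.
Set 11.88·exp(−k·t) = 1.6 → t = ln(11.88/1.6)/k = 128100 s = 35.58 h.
Distance = v·t = 1.0·128100 = 128100 m = 128.1 km.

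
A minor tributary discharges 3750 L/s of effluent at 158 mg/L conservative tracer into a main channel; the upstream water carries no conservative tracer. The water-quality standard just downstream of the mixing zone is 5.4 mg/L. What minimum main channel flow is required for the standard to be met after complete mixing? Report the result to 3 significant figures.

Set C_mix = 5.4: (Q·0 + 3750·158.0) / (Q + 3750) = 5.4
→ Q = 3750·(158.0 − 5.4)/(5.4 − 0) = 106000 L/s.

106000 L/s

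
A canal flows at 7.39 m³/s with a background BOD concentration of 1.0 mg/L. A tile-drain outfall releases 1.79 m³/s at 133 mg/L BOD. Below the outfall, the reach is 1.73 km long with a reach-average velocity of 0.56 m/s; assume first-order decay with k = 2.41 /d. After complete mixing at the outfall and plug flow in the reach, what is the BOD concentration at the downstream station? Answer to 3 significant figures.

Flow-weighted average: C = (7.390·1.000 + 1.790·133.0) / 9.180 = 245.5/9.180 = 26.74 mg/L.
Travel time t = 1.73·1000 / 0.56 = 3089 s = 0.8581 h.
First-order decay: C = 26.74·exp(−k·t) = 26.74·0.9174 = 24.53 mg/L.

24.5 mg/L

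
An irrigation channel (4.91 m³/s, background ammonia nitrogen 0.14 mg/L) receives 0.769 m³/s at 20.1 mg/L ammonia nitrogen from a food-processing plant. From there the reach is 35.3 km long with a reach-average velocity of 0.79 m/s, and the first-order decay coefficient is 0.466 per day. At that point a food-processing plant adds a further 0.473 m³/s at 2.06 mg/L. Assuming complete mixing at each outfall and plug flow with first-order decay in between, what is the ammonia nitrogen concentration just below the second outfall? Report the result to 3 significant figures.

2.22 mg/L

After mixing, C = (4.910·0.1400 + 0.7690·20.10) / 5.679 = 16.14/5.679 = 2.843 mg/L; combined flow 5.679 m³/s.
Travel time t = 35.3·1000 / 0.79 = 44680 s = 12.41 h.
After decay, C = 2.843 × e^(−kt) = 2.843 × 0.7858 = 2.234 mg/L.
Second outfall: C = (5.679·2.234 + 0.4730·2.060)/6.152 = 2.221 mg/L.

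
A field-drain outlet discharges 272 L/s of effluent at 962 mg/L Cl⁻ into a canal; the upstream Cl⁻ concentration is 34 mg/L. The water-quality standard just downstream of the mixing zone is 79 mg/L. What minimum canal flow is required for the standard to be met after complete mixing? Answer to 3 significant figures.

5340 L/s

Set C_mix = 79: (Q·34.00 + 272.0·962.0) / (Q + 272.0) = 79
→ Q = 272.0·(962.0 − 79)/(79 − 34.00) = 5337 L/s.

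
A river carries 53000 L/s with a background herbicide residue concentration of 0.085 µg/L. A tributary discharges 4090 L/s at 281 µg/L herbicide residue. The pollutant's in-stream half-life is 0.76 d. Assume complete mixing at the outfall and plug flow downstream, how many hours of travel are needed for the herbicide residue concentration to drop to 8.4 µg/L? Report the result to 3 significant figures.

Flow-weighted average: C = (53000·0.08500 + 4090·281.0) / 57090 = 1154000/57090 = 20.21 µg/L.
Half-life 0.76 d → k = ln 2 / 0.76 = 0.9120 d⁻¹.
20.21·exp(−k·t) = 8.4 → t = ln(20.21/8.4)/k = 83170 s = 23.10 h.

23.1 h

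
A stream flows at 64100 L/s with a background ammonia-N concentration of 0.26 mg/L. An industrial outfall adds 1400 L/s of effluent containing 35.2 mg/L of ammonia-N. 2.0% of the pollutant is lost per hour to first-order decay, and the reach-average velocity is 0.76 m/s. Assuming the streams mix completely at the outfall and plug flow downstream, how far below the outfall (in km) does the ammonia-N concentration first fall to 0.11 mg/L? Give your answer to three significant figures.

300 km

Flow-weighted average: C = (64100·0.2600 + 1400·35.20) / 65500 = 65950/65500 = 1.007 mg/L.
2.0%/h lost → k = −ln(1 − 0.02) = 0.02020 h⁻¹.
Set 1.007·exp(−k·t) = 0.11 → t = ln(1.007/0.11)/k = 394500 s = 109.6 h.
Distance = v·t = 0.76·394500 = 299800 m = 299.8 km.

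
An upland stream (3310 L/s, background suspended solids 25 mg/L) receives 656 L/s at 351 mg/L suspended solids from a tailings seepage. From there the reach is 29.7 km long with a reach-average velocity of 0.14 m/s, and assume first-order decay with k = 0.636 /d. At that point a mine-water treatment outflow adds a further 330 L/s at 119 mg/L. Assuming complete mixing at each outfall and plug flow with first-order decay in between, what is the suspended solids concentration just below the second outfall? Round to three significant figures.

Conservation of mass: C = (3310·25.00 + 656.0·351.0) / 3966 = 313000/3966 = 78.92 mg/L; combined flow 3966 L/s.
Travel time t = 29.7·1000 / 0.14 = 212100 s = 58.93 h.
After decay, C = 78.92 × e^(−kt) = 78.92 × 0.2098 = 16.56 mg/L.
Second outfall: C = (3966·16.56 + 330.0·119.0)/4296 = 24.43 mg/L.

24.4 mg/L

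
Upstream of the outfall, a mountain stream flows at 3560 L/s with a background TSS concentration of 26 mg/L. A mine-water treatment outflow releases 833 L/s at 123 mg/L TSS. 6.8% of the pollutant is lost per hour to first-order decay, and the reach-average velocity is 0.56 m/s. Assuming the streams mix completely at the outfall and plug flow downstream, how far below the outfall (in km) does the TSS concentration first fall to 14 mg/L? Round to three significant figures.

33.0 km

Mass balance: C = (3560·26.00 + 833.0·123.0) / 4393 = 195000/4393 = 44.39 mg/L.
6.8%/h lost → k = −ln(1 − 0.068) = 0.07042 h⁻¹.
Set 44.39·exp(−k·t) = 14 → t = ln(44.39/14)/k = 58990 s = 16.39 h.
Distance = v·t = 0.56·58990 = 33040 m = 33.04 km.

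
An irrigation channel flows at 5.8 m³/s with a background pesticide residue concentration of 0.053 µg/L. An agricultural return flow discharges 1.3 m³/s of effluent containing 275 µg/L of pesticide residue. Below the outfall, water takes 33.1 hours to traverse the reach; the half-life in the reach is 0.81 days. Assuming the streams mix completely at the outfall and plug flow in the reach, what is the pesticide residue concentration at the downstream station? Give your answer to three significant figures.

15.5 µg/L

Conservation of mass: C = (5.800·0.05300 + 1.300·275.0) / 7.100 = 357.8/7.100 = 50.40 µg/L.
Half-life 0.81 d → k = ln 2 / 0.81 = 0.8557 d⁻¹.
Applying C = C₀e^(−kt): 50.40 × 0.3072 = 15.48 µg/L.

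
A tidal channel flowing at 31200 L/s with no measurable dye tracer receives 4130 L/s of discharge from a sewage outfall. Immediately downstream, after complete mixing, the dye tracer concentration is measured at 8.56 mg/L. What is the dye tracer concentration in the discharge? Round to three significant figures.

Mass balance: 31200·0 + 4130·Cₑ = 35330·8.560
→ Cₑ = (35330·8.560 − 31200·0) / 4130 = 73.23 mg/L.

73.2 mg/L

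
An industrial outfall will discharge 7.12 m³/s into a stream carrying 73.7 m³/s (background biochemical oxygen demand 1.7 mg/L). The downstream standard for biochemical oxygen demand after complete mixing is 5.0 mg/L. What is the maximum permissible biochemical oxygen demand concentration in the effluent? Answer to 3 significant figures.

At the limit, (Qr·Cr + Qe·Cₑ)/(Qr + Qe) = 5.0:
Cₑ = (80.82·5.0 − 73.70·1.700) / 7.120 = 39.16 mg/L.

39.2 mg/L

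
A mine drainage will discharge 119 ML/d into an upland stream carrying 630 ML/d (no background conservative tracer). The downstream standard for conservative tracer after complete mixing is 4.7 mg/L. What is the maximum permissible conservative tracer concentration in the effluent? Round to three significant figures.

29.6 mg/L

At the limit, (Qr·Cr + Qe·Cₑ)/(Qr + Qe) = 4.7:
Cₑ = (749.0·4.7 − 630.0·0) / 119.0 = 29.58 mg/L.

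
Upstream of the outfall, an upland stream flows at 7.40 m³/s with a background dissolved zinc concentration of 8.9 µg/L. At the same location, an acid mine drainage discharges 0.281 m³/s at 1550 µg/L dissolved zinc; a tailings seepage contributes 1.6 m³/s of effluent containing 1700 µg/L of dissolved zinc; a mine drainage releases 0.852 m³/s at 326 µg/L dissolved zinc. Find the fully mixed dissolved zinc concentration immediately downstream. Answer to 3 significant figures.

345 µg/L

After mixing, C = (7.400·8.900 + 0.2810·1550 + 1.600·1700 + 0.8520·326.0) / 10.13 = 3499/10.13 = 345.3 µg/L.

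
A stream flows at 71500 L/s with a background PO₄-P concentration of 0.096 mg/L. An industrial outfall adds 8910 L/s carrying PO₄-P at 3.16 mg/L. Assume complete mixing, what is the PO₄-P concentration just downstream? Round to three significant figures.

After mixing, C = (71500·0.09600 + 8910·3.160) / 80410 = 35020/80410 = 0.4355 mg/L.

0.436 mg/L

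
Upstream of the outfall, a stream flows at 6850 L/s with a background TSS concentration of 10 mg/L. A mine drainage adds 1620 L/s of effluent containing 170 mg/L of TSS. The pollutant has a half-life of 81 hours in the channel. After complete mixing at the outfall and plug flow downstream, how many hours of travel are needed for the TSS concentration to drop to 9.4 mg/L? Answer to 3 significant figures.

After mixing, C = (6850·10.00 + 1620·170.0) / 8470 = 343900/8470 = 40.60 mg/L.
Half-life 81 h → k = ln 2 / 81 = 0.008557 h⁻¹ = 0.2054 d⁻¹.
40.60·exp(−k·t) = 9.4 → t = ln(40.60/9.4)/k = 615500 s = 171.0 h.

171 h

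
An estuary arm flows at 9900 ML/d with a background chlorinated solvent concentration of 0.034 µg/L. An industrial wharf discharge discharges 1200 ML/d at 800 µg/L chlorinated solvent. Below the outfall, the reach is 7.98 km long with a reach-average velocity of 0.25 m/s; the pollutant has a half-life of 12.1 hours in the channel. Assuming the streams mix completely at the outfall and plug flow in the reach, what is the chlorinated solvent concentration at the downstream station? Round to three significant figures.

Mass balance: C = (9900·0.03400 + 1200·800.0) / 11100 = 960300/11100 = 86.52 µg/L.
Travel time t = 7.98·1000 / 0.25 = 31920 s = 8.867 h.
Half-life 12.1 h → k = ln 2 / 12.1 = 0.05728 h⁻¹ = 1.375 d⁻¹.
Applying C = C₀e^(−kt): 86.52 × 0.6017 = 52.06 µg/L.

52.1 µg/L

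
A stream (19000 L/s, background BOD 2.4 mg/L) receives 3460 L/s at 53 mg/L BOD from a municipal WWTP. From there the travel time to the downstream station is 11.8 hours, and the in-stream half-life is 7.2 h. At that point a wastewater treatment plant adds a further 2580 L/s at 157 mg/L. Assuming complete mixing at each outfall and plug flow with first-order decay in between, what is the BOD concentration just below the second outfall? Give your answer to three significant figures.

19.1 mg/L

Flow-weighted average: C = (19000·2.400 + 3460·53.00) / 22460 = 229000/22460 = 10.20 mg/L; combined flow 22460 L/s.
Half-life 7.2 h → k = ln 2 / 7.2 = 0.09627 h⁻¹ = 2.310 d⁻¹.
First-order decay: C = 10.20·exp(−k·t) = 10.20·0.3211 = 3.274 mg/L.
At the second outfall, C = (22460·3.274 + 2580·157.0) / (22460 + 2580) = 19.11 mg/L.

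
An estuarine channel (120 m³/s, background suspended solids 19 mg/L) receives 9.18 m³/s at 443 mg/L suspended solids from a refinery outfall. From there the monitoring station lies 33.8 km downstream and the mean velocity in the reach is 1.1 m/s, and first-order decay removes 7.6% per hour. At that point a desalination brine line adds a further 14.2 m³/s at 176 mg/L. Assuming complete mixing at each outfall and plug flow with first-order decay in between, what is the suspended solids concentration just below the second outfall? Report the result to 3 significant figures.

40.0 mg/L

Conservation of mass: C = (120.0·19.00 + 9.180·443.0) / 129.2 = 6347/129.2 = 49.13 mg/L; combined flow 129.2 m³/s.
Travel time t = 33.8·1000 / 1.1 = 30730 s = 8.535 h.
7.6%/h lost → k = −ln(1 − 0.076) = 0.07904 h⁻¹.
First-order decay: C = 49.13·exp(−k·t) = 49.13·0.5093 = 25.02 mg/L.
Second outfall: C = (129.2·25.02 + 14.20·176.0)/143.4 = 39.98 mg/L.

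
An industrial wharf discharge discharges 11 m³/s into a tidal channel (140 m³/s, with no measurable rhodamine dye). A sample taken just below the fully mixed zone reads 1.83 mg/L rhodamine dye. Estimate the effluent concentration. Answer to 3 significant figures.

25.1 mg/L

Mass balance: 140.0·0 + 11.00·Cₑ = 151.0·1.830
→ Cₑ = (151.0·1.830 − 140.0·0) / 11.00 = 25.12 mg/L.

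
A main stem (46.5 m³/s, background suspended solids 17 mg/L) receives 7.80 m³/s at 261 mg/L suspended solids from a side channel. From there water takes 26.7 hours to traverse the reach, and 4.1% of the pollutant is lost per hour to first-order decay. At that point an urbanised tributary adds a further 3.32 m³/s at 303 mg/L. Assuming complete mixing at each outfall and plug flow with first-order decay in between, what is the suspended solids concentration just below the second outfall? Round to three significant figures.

33.5 mg/L

Mixed concentration C = ΣQC/ΣQ = (46.50·17.00 + 7.800·261.0) / 54.30 = 2826/54.30 = 52.05 mg/L; combined flow 54.30 m³/s.
4.1%/h lost → k = −ln(1 − 0.041) = 0.04186 h⁻¹.
After decay, C = 52.05 × e^(−kt) = 52.05 × 0.3270 = 17.02 mg/L.
Second outfall: C = (54.30·17.02 + 3.320·303.0)/57.62 = 33.50 mg/L.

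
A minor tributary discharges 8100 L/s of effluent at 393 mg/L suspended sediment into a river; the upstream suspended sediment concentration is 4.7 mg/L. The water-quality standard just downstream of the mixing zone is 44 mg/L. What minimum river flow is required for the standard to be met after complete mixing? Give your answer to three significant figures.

71900 L/s

Set C_mix = 44: (Q·4.700 + 8100·393.0) / (Q + 8100) = 44
→ Q = 8100·(393.0 − 44)/(44 − 4.700) = 71930 L/s.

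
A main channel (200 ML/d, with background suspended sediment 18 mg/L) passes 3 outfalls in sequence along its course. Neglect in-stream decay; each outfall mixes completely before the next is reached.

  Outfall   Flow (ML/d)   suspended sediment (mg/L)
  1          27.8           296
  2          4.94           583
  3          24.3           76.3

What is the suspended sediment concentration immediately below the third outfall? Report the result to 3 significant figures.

64.4 mg/L

After outfall 1: Q = 200.0 + 27.80 = 227.8 ML/d; C = (200.0·18.00 + 27.80·296.0)/227.8 = 51.93 mg/L.
After outfall 2: Q = 227.8 + 4.940 = 232.7 ML/d; C = (227.8·51.93 + 4.940·583.0)/232.7 = 63.20 mg/L.
After outfall 3: Q = 232.7 + 24.30 = 257.0 ML/d; C = (232.7·63.20 + 24.30·76.30)/257.0 = 64.44 mg/L.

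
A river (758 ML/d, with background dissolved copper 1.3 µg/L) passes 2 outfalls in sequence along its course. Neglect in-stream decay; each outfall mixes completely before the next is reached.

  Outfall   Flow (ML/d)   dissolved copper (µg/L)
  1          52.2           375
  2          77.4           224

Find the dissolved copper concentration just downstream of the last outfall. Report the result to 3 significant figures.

Below outfall 1: Q → 810.2 ML/d, C = (758.0·1.300 + 52.20·375.0)/810.2 = 25.38 µg/L.
Below outfall 2: Q → 887.6 ML/d, C = (810.2·25.38 + 77.40·224.0)/887.6 = 42.70 µg/L.

42.7 µg/L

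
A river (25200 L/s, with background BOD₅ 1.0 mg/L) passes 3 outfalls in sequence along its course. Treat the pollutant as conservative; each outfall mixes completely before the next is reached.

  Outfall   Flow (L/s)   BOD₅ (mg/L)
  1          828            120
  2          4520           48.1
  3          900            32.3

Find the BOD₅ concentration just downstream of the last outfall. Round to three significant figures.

After outfall 1: Q = 25200 + 828.0 = 26030 L/s; C = (25200·1.000 + 828.0·120.0)/26030 = 4.786 mg/L.
After outfall 2: Q = 26030 + 4520 = 30550 L/s; C = (26030·4.786 + 4520·48.10)/30550 = 11.19 mg/L.
After outfall 3: Q = 30550 + 900.0 = 31450 L/s; C = (30550·11.19 + 900.0·32.30)/31450 = 11.80 mg/L.

11.8 mg/L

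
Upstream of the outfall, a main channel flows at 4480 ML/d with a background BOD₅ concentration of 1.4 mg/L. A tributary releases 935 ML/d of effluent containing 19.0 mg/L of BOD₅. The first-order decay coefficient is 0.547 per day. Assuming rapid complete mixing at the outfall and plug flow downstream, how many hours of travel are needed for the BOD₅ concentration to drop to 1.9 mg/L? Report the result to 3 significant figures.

Mass balance: C = (4480·1.400 + 935.0·19.00) / 5415 = 24040/5415 = 4.439 mg/L.
4.439·exp(−k·t) = 1.9 → t = ln(4.439/1.9)/k = 134000 s = 37.23 h.

37.2 h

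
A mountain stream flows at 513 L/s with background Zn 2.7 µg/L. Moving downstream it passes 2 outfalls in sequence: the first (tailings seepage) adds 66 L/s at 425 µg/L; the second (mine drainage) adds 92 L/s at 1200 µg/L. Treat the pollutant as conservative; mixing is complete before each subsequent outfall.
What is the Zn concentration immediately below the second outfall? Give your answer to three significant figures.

After outfall 1: Q = 513.0 + 66.00 = 579.0 L/s; C = (513.0·2.700 + 66.00·425.0)/579.0 = 50.84 µg/L.
After outfall 2: Q = 579.0 + 92.00 = 671.0 L/s; C = (579.0·50.84 + 92.00·1200)/671.0 = 208.4 µg/L.

208 µg/L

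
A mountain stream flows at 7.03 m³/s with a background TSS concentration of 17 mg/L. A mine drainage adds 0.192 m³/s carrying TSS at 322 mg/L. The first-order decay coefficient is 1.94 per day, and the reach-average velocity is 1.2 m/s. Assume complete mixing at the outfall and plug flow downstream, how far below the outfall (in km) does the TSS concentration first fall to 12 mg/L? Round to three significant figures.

39.5 km

Conservation of mass: C = (7.030·17.00 + 0.1920·322.0) / 7.222 = 181.3/7.222 = 25.11 mg/L.
Set 25.11·exp(−k·t) = 12 → t = ln(25.11/12)/k = 32880 s = 9.134 h.
Distance = v·t = 1.2·32880 = 39460 m = 39.46 km.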